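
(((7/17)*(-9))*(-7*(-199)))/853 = -87759/14501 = -6.05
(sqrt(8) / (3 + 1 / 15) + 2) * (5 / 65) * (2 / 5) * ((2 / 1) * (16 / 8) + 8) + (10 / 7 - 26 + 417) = 72 * sqrt(2) / 299 + 178891 / 455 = 393.51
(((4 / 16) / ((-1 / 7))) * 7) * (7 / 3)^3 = -16807 / 108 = -155.62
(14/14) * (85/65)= 17/13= 1.31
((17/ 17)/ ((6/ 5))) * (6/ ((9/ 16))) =80/ 9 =8.89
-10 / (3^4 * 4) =-5 / 162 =-0.03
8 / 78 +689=26875 / 39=689.10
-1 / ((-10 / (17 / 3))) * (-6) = -17 / 5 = -3.40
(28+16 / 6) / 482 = 46 / 723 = 0.06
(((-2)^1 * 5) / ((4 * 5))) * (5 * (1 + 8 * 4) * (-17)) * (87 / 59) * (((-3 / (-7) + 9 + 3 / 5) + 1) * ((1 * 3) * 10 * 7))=282592530 / 59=4789703.90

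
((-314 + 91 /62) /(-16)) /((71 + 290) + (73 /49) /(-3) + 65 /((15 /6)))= 2848419 /56361472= 0.05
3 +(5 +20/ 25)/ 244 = 3689/ 1220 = 3.02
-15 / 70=-3 / 14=-0.21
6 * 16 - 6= 90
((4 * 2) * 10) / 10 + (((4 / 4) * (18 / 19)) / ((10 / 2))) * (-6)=652 / 95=6.86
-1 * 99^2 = -9801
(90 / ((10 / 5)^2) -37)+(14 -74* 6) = -889 / 2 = -444.50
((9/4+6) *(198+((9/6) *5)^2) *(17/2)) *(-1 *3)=-1711611/32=-53487.84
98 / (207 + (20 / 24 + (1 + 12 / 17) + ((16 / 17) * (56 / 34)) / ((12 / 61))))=169932 / 377005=0.45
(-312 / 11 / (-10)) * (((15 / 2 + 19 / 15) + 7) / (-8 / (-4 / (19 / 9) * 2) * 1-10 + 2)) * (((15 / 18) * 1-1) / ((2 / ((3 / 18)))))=559 / 5300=0.11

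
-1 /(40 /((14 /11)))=-7 /220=-0.03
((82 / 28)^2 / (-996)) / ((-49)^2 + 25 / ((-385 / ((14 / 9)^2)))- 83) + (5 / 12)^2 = 209974513337 / 1209479078304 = 0.17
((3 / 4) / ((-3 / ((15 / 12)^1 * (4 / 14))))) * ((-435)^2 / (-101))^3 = 587155857.40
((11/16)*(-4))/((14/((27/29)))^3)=-216513/267693664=-0.00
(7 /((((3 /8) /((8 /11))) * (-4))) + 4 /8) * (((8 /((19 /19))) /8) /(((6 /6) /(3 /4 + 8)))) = -6685 /264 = -25.32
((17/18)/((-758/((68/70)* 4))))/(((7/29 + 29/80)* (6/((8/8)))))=-134096/100355031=-0.00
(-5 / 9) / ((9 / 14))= -0.86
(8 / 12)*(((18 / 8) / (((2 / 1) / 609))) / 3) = 609 / 4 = 152.25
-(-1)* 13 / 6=13 / 6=2.17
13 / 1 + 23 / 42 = 569 / 42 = 13.55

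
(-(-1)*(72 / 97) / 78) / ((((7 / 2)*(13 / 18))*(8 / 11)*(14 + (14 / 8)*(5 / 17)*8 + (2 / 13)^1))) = 1683 / 5940571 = 0.00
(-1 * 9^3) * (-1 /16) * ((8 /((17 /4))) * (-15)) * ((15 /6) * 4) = -218700 /17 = -12864.71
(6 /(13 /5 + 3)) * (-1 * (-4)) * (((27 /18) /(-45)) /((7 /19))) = -19 /49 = -0.39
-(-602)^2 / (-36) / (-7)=-12943 / 9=-1438.11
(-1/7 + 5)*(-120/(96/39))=-3315/14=-236.79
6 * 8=48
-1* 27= -27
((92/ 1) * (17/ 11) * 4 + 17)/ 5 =6443/ 55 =117.15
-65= -65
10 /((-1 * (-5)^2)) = -2 /5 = -0.40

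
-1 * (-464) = 464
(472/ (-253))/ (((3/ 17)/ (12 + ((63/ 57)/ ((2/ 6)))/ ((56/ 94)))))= -892670/ 4807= -185.70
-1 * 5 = -5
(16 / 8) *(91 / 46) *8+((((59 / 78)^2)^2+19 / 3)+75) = 96468491495 / 851346288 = 113.31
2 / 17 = 0.12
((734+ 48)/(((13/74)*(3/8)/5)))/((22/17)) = 19675120/429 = 45862.75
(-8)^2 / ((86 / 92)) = 2944 / 43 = 68.47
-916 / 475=-1.93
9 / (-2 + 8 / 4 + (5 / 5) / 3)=27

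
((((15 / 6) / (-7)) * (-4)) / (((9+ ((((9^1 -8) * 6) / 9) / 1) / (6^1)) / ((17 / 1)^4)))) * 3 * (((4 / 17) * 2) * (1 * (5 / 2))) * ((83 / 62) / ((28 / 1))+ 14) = 80873998425 / 124558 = 649287.87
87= 87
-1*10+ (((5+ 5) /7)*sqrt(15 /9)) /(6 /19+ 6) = -10+ 19*sqrt(15) /252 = -9.71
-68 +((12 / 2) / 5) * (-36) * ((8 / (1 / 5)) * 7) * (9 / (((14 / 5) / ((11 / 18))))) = -23828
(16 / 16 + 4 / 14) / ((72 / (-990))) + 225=5805 / 28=207.32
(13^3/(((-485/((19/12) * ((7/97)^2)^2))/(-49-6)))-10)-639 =-66877103447143/103048083084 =-648.99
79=79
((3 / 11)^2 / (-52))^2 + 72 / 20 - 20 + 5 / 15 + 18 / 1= 1148089871 / 593838960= 1.93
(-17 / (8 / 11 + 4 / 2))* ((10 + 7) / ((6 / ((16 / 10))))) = -6358 / 225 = -28.26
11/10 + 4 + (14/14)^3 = 61/10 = 6.10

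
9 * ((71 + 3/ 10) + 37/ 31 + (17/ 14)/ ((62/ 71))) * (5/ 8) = 415.60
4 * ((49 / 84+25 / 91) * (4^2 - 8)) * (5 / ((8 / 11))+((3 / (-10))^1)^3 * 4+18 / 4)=10557179 / 34125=309.37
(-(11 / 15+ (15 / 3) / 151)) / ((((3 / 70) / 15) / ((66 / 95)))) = -534688 / 2869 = -186.37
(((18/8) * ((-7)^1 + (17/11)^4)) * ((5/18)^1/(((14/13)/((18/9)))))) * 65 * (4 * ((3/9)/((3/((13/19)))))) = -173617925/5841759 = -29.72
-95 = -95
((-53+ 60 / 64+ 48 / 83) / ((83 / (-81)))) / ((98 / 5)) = 27690255 / 10801952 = 2.56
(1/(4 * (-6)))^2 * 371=371/576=0.64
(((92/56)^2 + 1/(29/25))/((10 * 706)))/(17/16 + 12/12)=6747/27588715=0.00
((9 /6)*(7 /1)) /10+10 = 221 /20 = 11.05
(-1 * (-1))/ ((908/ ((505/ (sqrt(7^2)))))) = 505/ 6356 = 0.08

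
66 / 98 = 33 / 49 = 0.67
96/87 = 32/29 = 1.10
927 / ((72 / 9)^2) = 927 / 64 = 14.48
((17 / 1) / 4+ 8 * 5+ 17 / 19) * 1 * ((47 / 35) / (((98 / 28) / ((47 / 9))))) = 7579079 / 83790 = 90.45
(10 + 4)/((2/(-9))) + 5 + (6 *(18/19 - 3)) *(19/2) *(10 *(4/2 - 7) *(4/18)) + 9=1251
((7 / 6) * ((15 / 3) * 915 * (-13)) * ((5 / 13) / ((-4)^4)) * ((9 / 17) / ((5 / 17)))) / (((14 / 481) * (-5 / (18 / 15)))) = 792207 / 512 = 1547.28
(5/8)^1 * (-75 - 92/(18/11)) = -5905/72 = -82.01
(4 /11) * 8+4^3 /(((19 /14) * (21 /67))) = 96160 /627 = 153.37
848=848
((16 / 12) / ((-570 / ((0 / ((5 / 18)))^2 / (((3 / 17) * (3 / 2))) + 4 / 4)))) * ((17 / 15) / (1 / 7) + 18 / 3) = -22 / 675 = -0.03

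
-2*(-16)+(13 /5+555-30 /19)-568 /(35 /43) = -109.81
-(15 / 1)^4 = -50625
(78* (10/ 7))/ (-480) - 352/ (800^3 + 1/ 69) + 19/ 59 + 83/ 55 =1.60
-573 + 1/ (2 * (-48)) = -573.01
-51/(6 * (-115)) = 17/230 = 0.07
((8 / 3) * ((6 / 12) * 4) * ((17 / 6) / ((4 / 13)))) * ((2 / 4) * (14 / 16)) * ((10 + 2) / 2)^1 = 1547 / 12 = 128.92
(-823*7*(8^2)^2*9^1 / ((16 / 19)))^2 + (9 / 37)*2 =2353258445206781970 / 37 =63601579600183296.49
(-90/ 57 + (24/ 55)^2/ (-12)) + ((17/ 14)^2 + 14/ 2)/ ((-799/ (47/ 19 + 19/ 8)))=-118540161709/ 72006519200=-1.65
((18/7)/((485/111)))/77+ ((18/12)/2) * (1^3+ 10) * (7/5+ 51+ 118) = 73499841/52283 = 1405.81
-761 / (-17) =761 / 17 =44.76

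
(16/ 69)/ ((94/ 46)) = 16/ 141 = 0.11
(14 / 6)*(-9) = -21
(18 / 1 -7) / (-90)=-11 / 90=-0.12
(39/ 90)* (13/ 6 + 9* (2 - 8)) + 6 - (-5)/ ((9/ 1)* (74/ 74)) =-2863/ 180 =-15.91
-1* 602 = -602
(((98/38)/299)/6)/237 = 49/8078382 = 0.00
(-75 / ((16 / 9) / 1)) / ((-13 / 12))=2025 / 52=38.94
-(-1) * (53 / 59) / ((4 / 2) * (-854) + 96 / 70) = -1855 / 3524188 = -0.00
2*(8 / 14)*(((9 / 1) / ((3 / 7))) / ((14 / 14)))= 24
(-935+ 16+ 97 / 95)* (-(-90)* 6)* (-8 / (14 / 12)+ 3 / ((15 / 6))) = 1864855872 / 665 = 2804294.54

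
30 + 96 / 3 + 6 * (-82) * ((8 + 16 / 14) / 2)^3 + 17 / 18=-46939.55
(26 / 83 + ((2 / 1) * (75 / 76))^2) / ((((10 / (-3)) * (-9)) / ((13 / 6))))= 6557447 / 21573360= 0.30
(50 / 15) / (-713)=-10 / 2139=-0.00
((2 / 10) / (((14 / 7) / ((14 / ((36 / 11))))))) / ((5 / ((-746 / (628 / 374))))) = -5370827 / 141300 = -38.01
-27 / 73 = -0.37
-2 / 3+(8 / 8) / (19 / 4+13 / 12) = -0.50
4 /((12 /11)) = 11 /3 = 3.67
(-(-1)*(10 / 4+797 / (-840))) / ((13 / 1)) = 1303 / 10920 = 0.12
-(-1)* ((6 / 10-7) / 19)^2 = 1024 / 9025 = 0.11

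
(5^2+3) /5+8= 68 /5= 13.60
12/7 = 1.71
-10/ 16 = -5/ 8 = -0.62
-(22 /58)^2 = -121 /841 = -0.14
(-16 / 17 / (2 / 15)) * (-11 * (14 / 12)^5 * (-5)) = -4621925 / 5508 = -839.13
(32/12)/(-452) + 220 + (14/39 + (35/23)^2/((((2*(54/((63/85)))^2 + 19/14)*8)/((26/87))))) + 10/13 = 184089254668789/832522289118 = 221.12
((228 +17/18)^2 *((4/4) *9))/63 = 16982641/2268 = 7487.94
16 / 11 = 1.45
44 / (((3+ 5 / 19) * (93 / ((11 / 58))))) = 2299 / 83607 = 0.03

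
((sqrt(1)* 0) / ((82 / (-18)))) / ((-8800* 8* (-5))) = 0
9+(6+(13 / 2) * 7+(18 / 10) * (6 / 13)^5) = 224772233 / 3712930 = 60.54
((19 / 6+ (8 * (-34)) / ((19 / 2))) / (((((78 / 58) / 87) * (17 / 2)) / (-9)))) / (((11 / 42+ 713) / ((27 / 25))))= 286404174 / 108439175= 2.64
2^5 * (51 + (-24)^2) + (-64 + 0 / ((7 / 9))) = 20000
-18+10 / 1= -8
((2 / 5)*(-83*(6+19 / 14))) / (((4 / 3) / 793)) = -20338071 / 140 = -145271.94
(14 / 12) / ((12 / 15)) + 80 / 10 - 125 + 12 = -2485 / 24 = -103.54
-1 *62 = -62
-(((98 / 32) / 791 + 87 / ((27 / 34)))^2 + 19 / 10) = -15893521030853 / 1323889920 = -12005.17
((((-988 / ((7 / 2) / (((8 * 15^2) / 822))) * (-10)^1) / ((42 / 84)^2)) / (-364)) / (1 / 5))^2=5198400000000 / 45064369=115354.99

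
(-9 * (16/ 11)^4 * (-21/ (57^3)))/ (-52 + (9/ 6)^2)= -1835008/ 19984101181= -0.00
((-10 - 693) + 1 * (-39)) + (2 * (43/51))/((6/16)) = -112838/153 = -737.50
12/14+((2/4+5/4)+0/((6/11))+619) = 621.61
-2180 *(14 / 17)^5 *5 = -5862281600 / 1419857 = -4128.78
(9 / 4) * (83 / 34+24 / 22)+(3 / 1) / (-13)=7.72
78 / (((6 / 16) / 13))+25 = 2729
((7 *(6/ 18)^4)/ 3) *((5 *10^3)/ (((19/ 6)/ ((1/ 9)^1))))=70000/ 13851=5.05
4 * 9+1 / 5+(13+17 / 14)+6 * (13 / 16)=15481 / 280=55.29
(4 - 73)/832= -69/832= -0.08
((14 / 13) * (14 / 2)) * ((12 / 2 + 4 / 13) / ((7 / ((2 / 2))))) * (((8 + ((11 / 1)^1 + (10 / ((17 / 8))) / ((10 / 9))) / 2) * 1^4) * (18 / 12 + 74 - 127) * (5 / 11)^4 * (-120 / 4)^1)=294316706250 / 42063593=6996.95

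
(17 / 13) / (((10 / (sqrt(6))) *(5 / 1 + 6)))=17 *sqrt(6) / 1430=0.03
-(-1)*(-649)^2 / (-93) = -421201 / 93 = -4529.04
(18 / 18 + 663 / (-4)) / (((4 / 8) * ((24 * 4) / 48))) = -659 / 4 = -164.75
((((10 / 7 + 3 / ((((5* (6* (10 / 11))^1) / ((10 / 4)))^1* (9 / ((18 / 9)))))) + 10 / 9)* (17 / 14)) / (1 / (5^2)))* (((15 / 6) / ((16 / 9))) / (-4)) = -1392725 / 50176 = -27.76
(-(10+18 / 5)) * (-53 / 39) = 3604 / 195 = 18.48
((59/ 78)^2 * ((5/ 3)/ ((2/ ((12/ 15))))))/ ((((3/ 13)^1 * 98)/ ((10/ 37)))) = 17405/ 3818178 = 0.00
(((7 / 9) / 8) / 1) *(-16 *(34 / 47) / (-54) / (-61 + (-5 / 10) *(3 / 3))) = -476 / 1404783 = -0.00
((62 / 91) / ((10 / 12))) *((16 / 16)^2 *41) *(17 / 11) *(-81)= -21002004 / 5005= -4196.20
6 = 6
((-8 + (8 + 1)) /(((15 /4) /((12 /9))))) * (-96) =-512 /15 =-34.13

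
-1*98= -98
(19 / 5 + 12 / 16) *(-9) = -819 / 20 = -40.95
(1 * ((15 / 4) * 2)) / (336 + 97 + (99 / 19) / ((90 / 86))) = 1425 / 83216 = 0.02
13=13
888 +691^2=478369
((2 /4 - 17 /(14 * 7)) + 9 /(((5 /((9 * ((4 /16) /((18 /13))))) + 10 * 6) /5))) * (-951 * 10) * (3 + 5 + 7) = -596063025 /4018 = -148348.19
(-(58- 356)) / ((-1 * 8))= -149 / 4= -37.25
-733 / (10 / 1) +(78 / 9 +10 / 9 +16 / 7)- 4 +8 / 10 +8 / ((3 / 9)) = -5095 / 126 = -40.44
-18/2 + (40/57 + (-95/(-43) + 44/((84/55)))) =129939/5719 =22.72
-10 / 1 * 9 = -90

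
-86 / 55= -1.56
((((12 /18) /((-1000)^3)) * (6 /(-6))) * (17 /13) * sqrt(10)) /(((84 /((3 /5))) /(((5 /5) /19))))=17 * sqrt(10) /51870000000000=0.00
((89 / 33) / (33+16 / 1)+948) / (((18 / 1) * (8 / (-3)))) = -1533005 / 77616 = -19.75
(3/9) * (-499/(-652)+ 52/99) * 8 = 166610/48411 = 3.44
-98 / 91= -14 / 13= -1.08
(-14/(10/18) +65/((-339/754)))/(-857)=287764/1452615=0.20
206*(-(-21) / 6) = 721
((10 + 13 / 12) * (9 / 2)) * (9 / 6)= 1197 / 16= 74.81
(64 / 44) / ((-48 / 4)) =-4 / 33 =-0.12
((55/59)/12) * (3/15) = 11/708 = 0.02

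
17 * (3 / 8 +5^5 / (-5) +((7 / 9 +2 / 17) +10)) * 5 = -3756025 / 72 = -52167.01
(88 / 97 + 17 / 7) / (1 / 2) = 4530 / 679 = 6.67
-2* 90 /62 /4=-0.73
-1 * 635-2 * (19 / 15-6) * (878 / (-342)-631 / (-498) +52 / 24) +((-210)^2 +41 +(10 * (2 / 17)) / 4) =157488319637 / 3619215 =43514.50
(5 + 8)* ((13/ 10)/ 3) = 5.63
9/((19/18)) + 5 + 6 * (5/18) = 866/57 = 15.19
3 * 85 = 255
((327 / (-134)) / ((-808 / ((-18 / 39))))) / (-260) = 981 / 182979680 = 0.00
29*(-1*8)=-232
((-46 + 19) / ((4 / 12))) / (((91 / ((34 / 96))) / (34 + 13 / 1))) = -21573 / 1456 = -14.82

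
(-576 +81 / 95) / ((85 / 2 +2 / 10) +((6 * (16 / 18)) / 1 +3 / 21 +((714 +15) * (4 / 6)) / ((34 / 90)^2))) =-663208182 / 3982310947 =-0.17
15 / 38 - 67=-2531 / 38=-66.61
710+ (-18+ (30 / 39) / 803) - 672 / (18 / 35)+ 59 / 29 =-556387391 / 908193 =-612.63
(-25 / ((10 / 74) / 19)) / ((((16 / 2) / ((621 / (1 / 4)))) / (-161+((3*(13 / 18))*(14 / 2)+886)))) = -3231293805 / 4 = -807823451.25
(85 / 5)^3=4913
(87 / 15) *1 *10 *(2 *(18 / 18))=116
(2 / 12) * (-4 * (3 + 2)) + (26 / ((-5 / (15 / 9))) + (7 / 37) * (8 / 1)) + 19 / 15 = -5117 / 555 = -9.22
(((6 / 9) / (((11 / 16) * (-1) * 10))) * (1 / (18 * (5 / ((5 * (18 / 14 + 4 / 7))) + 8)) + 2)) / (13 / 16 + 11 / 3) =-513152 / 11813175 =-0.04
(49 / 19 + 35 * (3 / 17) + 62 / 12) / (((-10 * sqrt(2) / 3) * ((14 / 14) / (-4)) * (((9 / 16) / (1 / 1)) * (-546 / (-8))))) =863392 * sqrt(2) / 3968055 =0.31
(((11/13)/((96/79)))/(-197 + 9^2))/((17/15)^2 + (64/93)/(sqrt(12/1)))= -0.00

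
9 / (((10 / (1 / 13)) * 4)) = 9 / 520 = 0.02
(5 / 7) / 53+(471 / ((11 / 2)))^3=310117752103 / 493801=628021.72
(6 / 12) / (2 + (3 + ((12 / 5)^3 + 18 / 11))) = 1375 / 56266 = 0.02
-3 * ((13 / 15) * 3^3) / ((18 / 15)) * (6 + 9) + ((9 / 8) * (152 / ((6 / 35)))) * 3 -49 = 2066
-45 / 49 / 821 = -45 / 40229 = -0.00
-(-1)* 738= 738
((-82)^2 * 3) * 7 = 141204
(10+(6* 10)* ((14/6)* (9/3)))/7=430/7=61.43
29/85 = 0.34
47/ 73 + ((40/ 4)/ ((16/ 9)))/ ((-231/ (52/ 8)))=43669/ 89936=0.49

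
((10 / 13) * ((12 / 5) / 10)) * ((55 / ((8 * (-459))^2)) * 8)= 11 / 1825902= 0.00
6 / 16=3 / 8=0.38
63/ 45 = 7/ 5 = 1.40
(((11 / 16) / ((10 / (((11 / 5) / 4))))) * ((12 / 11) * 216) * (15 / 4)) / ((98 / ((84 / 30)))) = 2673 / 2800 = 0.95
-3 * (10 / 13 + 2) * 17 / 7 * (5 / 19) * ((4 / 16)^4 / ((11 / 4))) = -0.01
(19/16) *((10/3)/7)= 95/168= 0.57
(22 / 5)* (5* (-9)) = -198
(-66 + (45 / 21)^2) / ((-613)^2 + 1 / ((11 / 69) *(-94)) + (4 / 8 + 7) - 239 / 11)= -518551 / 3172997989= -0.00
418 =418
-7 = -7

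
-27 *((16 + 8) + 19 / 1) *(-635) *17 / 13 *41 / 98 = 513852795 / 1274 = 403338.14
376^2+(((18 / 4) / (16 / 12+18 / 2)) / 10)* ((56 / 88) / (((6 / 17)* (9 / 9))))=1928369711 / 13640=141376.08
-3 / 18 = -1 / 6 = -0.17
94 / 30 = 47 / 15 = 3.13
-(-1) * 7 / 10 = 7 / 10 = 0.70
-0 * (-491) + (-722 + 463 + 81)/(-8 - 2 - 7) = 178/17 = 10.47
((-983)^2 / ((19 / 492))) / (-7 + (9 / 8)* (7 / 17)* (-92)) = -16164082392 / 32053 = -504292.34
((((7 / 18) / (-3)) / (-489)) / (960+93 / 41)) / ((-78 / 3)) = -287 / 27086693868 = -0.00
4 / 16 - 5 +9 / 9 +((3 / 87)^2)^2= -10609211 / 2829124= -3.75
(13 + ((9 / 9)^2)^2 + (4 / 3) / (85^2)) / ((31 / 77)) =23365958 / 671925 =34.77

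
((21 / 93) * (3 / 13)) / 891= 7 / 119691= 0.00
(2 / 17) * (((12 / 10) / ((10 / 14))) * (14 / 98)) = 12 / 425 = 0.03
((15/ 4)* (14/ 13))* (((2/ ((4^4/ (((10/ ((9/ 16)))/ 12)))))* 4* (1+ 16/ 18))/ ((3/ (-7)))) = -20825/ 25272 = -0.82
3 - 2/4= 5/2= 2.50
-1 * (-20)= 20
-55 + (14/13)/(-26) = -9302/169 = -55.04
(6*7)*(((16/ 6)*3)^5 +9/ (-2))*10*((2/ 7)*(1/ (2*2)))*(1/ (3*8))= 327635/ 8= 40954.38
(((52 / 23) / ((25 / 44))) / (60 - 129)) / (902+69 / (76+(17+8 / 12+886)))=-6724432 / 105185764875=-0.00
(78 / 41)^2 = 6084 / 1681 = 3.62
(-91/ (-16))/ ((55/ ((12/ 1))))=1.24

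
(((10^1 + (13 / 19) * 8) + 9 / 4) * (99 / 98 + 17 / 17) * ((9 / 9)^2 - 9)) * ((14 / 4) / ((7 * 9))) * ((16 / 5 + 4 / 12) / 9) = -6.22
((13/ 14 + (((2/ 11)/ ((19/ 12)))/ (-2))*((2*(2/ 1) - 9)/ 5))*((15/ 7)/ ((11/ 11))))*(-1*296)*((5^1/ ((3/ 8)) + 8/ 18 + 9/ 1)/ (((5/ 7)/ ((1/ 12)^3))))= -21882725/ 1896048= -11.54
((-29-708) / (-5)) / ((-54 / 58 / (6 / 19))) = -50.00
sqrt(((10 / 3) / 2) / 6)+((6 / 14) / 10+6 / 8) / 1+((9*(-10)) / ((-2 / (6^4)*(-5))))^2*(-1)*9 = -171421608849 / 140+sqrt(10) / 6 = -1224440062.68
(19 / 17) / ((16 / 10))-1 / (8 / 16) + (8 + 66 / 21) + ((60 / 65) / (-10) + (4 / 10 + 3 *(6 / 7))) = 157429 / 12376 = 12.72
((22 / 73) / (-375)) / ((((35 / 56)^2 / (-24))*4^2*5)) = 0.00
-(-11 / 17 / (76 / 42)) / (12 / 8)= 77 / 323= 0.24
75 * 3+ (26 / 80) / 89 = 801013 / 3560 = 225.00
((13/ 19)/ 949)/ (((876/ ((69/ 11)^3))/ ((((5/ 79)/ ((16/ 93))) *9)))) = 458270055/ 681372249536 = 0.00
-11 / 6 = -1.83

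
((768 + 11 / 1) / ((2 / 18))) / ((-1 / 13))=-91143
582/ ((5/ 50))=5820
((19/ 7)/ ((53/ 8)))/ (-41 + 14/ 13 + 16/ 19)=-37544/ 3581263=-0.01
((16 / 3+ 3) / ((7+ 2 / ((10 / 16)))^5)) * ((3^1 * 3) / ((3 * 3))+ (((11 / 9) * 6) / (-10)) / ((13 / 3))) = 31250 / 498369807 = 0.00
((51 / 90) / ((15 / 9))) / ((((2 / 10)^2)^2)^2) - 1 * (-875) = 267375 / 2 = 133687.50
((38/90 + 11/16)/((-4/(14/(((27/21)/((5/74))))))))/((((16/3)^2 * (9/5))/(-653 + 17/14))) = 255180625/98205696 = 2.60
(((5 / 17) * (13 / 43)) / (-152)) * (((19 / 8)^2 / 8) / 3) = -1235 / 8982528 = -0.00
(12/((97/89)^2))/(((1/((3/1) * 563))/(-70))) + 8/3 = -1194385.47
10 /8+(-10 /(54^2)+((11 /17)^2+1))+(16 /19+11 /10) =368859703 /80058780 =4.61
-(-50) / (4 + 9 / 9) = 10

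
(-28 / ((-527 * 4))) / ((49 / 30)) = 0.01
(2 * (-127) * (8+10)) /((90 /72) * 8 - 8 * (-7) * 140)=-2286 /3925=-0.58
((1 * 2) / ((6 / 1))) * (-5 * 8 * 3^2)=-120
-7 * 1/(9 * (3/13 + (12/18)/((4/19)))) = -182/795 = -0.23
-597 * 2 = -1194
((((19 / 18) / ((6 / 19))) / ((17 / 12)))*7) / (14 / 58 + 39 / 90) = 732830 / 29937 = 24.48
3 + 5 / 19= 62 / 19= 3.26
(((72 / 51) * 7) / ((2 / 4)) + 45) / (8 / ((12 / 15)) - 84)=-1101 / 1258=-0.88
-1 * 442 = -442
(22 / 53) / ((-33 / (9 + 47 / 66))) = -641 / 5247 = -0.12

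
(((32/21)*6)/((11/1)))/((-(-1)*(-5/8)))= -512/385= -1.33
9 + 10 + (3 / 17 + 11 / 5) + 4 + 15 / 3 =30.38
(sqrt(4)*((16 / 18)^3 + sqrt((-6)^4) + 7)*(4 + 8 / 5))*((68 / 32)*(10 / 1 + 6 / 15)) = 10817.20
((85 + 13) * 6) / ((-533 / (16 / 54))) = -1568 / 4797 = -0.33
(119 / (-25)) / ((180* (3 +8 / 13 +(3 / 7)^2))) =-75803 / 10890000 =-0.01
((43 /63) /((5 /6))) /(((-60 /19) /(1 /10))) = -817 /31500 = -0.03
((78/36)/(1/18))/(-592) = -39/592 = -0.07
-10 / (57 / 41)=-410 / 57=-7.19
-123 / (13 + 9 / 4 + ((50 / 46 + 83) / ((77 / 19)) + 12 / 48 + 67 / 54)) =-5881491 / 1792634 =-3.28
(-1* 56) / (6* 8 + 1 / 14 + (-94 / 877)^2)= -602997136 / 517747521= -1.16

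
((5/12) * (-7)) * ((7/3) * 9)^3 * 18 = -972405/2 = -486202.50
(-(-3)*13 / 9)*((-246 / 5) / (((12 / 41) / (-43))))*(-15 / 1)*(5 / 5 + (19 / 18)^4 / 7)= -553164.60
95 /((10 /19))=361 /2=180.50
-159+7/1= -152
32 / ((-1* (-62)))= 16 / 31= 0.52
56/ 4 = 14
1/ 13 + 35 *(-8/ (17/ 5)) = -18183/ 221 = -82.28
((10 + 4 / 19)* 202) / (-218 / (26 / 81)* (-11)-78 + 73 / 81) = 20632482 / 73961813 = 0.28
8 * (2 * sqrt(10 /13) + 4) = 16 * sqrt(130) /13 + 32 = 46.03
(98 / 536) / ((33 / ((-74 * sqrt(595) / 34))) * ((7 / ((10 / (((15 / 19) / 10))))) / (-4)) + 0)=98420 * sqrt(595) / 112761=21.29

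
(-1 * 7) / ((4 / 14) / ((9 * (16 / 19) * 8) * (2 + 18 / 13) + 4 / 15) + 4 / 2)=-18652046 / 5332861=-3.50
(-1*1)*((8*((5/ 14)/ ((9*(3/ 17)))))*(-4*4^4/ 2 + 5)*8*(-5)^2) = 11492000/ 63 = 182412.70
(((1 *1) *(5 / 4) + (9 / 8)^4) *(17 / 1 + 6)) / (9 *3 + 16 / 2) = 268663 / 143360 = 1.87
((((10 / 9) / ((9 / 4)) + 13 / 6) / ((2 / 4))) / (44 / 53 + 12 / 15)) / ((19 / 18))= 3.09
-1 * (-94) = 94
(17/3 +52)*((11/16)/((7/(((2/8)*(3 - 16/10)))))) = 1903/960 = 1.98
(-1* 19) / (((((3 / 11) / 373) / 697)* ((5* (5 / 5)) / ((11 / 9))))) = -597696319 / 135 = -4427380.14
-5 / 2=-2.50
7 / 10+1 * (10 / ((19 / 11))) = 1233 / 190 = 6.49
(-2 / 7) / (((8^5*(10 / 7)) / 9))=-9 / 163840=-0.00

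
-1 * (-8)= 8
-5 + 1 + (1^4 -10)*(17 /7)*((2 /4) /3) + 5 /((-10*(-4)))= -7.52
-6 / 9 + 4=10 / 3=3.33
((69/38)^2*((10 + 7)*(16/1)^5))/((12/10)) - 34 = 17680945166/361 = 48977687.44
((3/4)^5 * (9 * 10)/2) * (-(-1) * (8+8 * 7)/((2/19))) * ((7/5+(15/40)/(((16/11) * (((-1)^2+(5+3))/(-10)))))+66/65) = 368007219/26624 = 13822.39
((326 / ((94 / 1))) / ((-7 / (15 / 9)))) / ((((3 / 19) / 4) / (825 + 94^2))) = -598402340 / 2961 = -202094.68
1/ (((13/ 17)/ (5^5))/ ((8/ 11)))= 425000/ 143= 2972.03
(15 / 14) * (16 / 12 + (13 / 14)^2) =6455 / 2744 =2.35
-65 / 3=-21.67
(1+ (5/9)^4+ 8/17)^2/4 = 7625655625/12440502369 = 0.61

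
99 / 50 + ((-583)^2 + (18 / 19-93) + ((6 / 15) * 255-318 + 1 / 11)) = 339583.02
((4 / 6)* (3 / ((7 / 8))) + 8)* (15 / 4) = 270 / 7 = 38.57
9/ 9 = 1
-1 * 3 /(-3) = 1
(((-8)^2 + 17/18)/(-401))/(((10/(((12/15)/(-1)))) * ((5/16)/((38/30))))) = 355376/6766875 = 0.05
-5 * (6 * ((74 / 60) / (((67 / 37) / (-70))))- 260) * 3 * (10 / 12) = 457325 / 67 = 6825.75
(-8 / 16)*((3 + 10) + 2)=-15 / 2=-7.50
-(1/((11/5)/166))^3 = -429592.04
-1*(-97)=97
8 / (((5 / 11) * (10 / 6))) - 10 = 14 / 25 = 0.56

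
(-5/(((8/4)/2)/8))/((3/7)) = -280/3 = -93.33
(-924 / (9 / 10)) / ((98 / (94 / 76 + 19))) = -212.01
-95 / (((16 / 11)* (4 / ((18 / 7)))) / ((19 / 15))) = -11913 / 224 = -53.18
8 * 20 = 160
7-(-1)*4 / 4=8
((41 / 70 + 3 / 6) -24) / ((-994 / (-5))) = -401 / 3479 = -0.12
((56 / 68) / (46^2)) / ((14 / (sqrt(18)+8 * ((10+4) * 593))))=3 * sqrt(2) / 35972+16604 / 8993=1.85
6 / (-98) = -3 / 49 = -0.06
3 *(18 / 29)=54 / 29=1.86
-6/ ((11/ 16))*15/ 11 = -1440/ 121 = -11.90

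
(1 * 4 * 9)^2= 1296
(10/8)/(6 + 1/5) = 25/124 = 0.20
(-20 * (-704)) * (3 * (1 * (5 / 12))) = 17600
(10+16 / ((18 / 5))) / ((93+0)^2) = 130 / 77841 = 0.00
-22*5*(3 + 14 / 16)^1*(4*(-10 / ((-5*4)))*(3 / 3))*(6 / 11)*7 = -3255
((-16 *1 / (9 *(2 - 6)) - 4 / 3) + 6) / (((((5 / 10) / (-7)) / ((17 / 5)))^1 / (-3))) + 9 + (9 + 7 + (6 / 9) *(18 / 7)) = 79441 / 105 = 756.58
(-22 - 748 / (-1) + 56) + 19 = 801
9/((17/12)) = 108/17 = 6.35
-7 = -7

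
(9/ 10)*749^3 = 3781707741/ 10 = 378170774.10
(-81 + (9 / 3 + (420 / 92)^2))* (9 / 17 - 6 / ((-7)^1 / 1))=-4989105 / 62951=-79.25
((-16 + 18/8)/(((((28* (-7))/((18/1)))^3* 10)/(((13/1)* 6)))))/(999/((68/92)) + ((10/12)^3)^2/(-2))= 15503196852/252211714248151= 0.00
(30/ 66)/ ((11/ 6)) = 30/ 121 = 0.25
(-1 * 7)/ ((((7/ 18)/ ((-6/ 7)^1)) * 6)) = 18/ 7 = 2.57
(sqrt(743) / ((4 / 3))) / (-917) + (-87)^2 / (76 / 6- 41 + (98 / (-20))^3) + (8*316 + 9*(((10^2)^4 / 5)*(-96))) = -7567723075576984 / 437947- 3*sqrt(743) / 3668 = -17279997523.87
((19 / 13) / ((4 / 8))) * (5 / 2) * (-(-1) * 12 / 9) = 380 / 39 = 9.74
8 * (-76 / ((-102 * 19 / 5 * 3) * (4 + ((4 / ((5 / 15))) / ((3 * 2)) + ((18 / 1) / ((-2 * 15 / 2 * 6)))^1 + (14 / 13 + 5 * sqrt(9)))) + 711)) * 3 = 197600 / 2678811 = 0.07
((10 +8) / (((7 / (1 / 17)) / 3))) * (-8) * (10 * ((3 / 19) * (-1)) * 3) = 38880 / 2261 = 17.20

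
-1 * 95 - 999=-1094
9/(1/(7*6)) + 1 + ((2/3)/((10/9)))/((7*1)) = 13268/35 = 379.09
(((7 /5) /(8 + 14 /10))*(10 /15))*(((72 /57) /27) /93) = 112 /2242323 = 0.00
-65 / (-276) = 65 / 276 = 0.24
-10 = -10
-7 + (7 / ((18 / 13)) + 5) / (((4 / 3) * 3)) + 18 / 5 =-319 / 360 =-0.89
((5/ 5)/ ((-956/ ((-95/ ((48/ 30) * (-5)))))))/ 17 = -95/ 130016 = -0.00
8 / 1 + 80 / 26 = 144 / 13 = 11.08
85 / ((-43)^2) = 85 / 1849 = 0.05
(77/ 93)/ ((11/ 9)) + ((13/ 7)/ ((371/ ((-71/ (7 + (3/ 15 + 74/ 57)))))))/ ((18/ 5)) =778940509/ 1169927724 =0.67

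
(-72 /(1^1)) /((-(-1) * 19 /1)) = -72 /19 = -3.79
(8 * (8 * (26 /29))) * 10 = 16640 /29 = 573.79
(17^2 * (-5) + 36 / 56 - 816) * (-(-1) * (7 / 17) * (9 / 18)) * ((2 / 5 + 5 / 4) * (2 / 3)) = -69619 / 136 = -511.90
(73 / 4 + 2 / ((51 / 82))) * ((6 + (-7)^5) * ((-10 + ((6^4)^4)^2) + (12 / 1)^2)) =-292765632292324659215860522489265 / 102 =-2870251296983575090351574000000.00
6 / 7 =0.86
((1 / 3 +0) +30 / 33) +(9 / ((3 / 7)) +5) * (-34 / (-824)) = 15739 / 6798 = 2.32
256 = 256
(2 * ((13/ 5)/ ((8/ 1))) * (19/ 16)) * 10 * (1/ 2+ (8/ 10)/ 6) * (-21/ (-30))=32851/ 9600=3.42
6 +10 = 16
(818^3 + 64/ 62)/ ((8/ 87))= 184523154861/ 31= 5952359834.23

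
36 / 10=18 / 5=3.60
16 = 16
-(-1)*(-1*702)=-702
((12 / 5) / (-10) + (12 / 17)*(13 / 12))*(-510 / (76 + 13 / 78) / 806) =-4014 / 920855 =-0.00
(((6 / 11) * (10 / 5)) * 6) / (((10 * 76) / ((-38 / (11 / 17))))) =-306 / 605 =-0.51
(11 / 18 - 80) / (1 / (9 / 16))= -1429 / 32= -44.66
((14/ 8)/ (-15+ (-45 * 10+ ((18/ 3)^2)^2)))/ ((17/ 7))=49/ 56508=0.00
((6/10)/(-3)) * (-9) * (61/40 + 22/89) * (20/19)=56781/16910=3.36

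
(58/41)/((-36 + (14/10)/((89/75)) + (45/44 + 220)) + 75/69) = 5223944/691620267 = 0.01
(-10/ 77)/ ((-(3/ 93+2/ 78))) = 2.24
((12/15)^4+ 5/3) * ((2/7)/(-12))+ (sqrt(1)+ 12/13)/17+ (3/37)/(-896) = 374422103/5887440000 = 0.06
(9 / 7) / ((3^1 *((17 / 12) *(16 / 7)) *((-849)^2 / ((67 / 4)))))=0.00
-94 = -94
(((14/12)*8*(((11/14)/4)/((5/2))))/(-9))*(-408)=1496/45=33.24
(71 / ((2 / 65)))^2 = 21298225 / 4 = 5324556.25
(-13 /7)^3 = -2197 /343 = -6.41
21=21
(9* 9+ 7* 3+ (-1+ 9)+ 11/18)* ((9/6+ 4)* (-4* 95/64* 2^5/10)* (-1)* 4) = 416119/9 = 46235.44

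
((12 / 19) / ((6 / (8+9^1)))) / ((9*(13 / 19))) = 34 / 117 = 0.29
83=83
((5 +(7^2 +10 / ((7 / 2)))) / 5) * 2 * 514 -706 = 384434 / 35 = 10983.83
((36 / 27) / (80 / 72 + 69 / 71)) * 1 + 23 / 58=80029 / 77198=1.04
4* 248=992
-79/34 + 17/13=-449/442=-1.02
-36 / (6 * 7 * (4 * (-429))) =1 / 2002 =0.00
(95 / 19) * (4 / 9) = 20 / 9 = 2.22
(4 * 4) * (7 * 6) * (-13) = -8736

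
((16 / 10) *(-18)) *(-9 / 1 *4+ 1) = 1008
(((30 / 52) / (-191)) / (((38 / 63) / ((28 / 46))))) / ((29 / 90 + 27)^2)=-26790750 / 6561078199351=-0.00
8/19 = 0.42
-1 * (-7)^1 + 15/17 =134/17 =7.88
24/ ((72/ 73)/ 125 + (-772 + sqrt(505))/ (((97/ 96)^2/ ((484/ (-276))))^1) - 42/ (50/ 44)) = 1116329450104000000 * sqrt(505)/ 44958625483722911453849 + 837790575072350669250/ 44958625483722911453849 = 0.02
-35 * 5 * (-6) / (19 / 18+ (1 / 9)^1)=900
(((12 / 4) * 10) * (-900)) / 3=-9000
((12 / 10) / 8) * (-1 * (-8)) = 6 / 5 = 1.20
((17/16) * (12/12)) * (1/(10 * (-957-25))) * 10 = -17/15712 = -0.00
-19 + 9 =-10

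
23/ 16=1.44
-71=-71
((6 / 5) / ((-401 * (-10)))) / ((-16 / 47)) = -141 / 160400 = -0.00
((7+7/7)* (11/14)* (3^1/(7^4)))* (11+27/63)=10560/117649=0.09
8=8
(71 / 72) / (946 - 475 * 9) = -0.00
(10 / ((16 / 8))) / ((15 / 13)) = 13 / 3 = 4.33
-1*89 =-89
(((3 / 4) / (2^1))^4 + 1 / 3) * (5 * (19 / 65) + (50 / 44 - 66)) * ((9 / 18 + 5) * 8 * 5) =-393395435 / 79872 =-4925.32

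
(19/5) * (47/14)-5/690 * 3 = 10252/805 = 12.74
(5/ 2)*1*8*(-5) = -100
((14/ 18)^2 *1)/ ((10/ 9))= 49/ 90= 0.54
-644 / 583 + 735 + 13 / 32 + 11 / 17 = 233090443 / 317152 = 734.95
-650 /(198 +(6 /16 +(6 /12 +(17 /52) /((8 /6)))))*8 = -26.11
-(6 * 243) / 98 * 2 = -1458 / 49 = -29.76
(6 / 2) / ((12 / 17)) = 17 / 4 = 4.25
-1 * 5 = -5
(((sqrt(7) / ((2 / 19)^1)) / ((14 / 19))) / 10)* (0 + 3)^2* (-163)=-529587* sqrt(7) / 280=-5004.13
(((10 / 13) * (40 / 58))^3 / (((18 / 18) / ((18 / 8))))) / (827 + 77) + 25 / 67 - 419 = -169825932263392 / 405674114443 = -418.63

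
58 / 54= 29 / 27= 1.07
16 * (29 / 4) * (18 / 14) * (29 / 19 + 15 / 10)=451.35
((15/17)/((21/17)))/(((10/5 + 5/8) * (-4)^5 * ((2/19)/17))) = -1615/37632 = -0.04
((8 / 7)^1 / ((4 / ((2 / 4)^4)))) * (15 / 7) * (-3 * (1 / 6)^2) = -5 / 1568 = -0.00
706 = 706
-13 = -13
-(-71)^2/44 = -5041/44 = -114.57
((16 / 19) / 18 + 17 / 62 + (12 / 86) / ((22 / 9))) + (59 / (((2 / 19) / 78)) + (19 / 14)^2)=21486579633859 / 491445108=43721.22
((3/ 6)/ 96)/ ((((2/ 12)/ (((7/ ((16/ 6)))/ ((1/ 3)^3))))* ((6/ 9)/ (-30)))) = -25515/ 256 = -99.67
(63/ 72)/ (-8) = -7/ 64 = -0.11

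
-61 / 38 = -1.61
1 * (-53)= -53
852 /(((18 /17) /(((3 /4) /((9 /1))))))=1207 /18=67.06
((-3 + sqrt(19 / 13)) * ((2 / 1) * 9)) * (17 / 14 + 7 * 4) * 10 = -110430 / 7 + 36810 * sqrt(247) / 91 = -9418.41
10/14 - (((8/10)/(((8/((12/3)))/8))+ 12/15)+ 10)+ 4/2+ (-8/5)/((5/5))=-451/35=-12.89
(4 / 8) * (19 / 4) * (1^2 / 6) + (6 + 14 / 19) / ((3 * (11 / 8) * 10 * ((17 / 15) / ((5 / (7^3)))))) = 23277781 / 58496592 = 0.40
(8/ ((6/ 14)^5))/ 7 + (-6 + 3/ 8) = 142729/ 1944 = 73.42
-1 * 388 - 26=-414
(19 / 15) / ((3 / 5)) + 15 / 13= 382 / 117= 3.26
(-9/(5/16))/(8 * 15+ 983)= -0.03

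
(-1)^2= 1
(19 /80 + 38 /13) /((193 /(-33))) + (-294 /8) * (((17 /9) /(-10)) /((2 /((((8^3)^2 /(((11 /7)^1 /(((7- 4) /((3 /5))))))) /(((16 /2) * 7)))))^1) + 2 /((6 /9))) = 341691259397 /6623760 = 51585.69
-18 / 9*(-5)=10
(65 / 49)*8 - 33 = -1097 / 49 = -22.39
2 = 2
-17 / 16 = -1.06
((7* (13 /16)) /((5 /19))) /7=247 /80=3.09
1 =1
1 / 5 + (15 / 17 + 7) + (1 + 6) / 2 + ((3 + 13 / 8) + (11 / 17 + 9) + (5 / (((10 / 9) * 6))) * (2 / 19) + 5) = 399659 / 12920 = 30.93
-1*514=-514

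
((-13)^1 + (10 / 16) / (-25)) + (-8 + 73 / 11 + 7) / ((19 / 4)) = -98969 / 8360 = -11.84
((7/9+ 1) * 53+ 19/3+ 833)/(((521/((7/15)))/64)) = 3764096/70335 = 53.52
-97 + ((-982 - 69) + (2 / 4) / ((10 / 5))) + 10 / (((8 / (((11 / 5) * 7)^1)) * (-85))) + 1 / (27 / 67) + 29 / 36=-10508249 / 9180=-1144.69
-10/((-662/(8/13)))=40/4303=0.01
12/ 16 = 3/ 4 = 0.75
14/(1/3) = 42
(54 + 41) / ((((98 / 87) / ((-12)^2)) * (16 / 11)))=818235 / 98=8349.34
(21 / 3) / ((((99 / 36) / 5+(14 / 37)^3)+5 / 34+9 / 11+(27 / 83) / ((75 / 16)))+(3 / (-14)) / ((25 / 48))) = 3852307543700 / 675464797663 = 5.70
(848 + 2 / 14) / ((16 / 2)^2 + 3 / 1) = 5937 / 469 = 12.66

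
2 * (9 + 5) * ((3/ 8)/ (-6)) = -7/ 4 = -1.75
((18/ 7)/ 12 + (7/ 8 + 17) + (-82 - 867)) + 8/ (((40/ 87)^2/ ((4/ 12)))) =-642807/ 700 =-918.30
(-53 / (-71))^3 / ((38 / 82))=0.90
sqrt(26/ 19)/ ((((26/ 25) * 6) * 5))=0.04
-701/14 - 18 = -953/14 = -68.07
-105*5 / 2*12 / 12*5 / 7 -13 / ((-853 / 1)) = -319849 / 1706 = -187.48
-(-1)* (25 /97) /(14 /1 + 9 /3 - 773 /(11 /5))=-275 /356766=-0.00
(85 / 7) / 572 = 85 / 4004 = 0.02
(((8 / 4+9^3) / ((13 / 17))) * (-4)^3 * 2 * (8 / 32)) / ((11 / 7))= -2783648 / 143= -19466.07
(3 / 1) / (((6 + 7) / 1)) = 3 / 13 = 0.23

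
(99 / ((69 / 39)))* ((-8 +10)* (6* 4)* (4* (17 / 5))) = 4200768 / 115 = 36528.42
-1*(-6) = 6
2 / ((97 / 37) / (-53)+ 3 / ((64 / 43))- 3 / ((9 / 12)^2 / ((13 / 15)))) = -11295360 / 15000587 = -0.75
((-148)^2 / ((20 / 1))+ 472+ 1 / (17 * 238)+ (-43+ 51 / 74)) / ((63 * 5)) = 570697496 / 117890325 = 4.84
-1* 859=-859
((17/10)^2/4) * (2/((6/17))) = 4913/1200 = 4.09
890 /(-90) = -89 /9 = -9.89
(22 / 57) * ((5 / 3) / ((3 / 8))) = 880 / 513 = 1.72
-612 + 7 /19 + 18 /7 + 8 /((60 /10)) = -242483 /399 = -607.73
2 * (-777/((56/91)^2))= -131313/32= -4103.53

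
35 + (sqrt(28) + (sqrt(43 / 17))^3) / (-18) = -sqrt(7) / 9-43* sqrt(731) / 5202 + 35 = 34.48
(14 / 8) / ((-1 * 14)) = -1 / 8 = -0.12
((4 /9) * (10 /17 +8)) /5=584 /765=0.76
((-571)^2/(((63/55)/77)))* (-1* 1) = -197254805/9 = -21917200.56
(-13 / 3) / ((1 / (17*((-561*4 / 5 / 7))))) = 165308 / 35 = 4723.09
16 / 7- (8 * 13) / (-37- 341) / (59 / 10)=26008 / 11151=2.33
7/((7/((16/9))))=16/9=1.78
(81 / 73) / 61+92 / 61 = 6797 / 4453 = 1.53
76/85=0.89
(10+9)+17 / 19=378 / 19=19.89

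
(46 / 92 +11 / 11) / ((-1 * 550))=-3 / 1100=-0.00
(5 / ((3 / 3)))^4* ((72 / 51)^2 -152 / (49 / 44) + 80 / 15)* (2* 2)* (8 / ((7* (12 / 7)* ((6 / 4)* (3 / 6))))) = -109744960000 / 382347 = -287029.74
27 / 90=3 / 10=0.30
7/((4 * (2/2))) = 7/4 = 1.75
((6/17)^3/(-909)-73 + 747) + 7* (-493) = -2777.00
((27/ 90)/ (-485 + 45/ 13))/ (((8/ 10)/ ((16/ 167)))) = -39/ 522710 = -0.00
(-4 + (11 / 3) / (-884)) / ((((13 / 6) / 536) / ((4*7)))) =-79684976 / 2873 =-27735.81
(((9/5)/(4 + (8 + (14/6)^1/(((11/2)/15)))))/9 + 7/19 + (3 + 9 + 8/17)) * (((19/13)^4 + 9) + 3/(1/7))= 444.13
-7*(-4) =28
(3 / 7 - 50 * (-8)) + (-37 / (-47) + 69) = 154701 / 329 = 470.22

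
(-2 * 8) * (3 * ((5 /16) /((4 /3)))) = -45 /4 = -11.25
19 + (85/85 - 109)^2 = 11683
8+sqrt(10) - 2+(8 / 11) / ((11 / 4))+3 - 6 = sqrt(10)+395 / 121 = 6.43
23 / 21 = 1.10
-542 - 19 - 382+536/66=-30851/33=-934.88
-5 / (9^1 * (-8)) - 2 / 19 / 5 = 331 / 6840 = 0.05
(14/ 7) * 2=4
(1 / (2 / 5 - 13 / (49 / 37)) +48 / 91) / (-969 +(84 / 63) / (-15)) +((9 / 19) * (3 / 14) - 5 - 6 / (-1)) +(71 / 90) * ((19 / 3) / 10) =250594082472791 / 156552939024300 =1.60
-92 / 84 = -23 / 21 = -1.10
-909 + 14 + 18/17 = -15197/17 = -893.94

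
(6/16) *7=21/8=2.62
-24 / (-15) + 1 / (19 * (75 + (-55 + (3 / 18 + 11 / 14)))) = 13397 / 8360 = 1.60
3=3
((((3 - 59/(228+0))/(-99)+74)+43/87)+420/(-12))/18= 25834339/11782584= 2.19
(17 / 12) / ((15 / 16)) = 68 / 45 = 1.51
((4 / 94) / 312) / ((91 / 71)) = 0.00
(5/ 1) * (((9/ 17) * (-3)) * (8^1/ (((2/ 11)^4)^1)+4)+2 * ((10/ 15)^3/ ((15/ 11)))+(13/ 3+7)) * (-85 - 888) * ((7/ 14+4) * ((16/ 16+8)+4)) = 2024153328379/ 612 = 3307440079.05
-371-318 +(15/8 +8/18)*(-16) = -726.11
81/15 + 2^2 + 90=497/5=99.40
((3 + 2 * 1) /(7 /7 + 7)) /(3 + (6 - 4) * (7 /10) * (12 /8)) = 25 /204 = 0.12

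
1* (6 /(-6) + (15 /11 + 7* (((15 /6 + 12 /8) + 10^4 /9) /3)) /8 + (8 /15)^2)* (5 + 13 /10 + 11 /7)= 10627093471 /4158000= 2555.82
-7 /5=-1.40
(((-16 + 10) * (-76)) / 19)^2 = 576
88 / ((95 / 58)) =5104 / 95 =53.73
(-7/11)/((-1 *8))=0.08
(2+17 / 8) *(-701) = -23133 / 8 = -2891.62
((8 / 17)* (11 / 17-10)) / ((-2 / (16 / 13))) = 10176 / 3757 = 2.71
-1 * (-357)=357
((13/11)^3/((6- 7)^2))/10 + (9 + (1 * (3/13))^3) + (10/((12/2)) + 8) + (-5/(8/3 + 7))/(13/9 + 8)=812616819631/43249021530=18.79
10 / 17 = 0.59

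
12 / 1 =12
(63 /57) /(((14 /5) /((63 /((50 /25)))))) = 945 /76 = 12.43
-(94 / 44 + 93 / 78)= -476 / 143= -3.33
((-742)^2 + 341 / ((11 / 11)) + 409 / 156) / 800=85941589 / 124800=688.63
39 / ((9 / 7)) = 91 / 3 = 30.33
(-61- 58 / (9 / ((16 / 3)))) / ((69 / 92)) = -10300 / 81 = -127.16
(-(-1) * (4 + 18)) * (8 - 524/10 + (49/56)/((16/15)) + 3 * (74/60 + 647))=13383887/320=41824.65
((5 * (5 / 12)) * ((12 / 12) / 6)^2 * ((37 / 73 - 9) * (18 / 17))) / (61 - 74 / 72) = -23250 / 2679319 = -0.01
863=863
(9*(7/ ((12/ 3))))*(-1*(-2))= 63/ 2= 31.50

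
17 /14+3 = 59 /14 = 4.21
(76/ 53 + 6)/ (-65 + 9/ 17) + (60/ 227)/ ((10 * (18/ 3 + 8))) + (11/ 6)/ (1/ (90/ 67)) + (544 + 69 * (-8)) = -5.65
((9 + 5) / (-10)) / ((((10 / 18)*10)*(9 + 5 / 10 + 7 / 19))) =-399 / 15625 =-0.03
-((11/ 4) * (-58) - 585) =744.50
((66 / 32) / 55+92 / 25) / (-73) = -1487 / 29200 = -0.05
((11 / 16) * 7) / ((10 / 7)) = 539 / 160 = 3.37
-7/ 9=-0.78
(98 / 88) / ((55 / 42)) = 1029 / 1210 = 0.85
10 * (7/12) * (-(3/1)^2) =-105/2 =-52.50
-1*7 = -7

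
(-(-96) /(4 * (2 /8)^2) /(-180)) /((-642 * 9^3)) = 16 /3510135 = 0.00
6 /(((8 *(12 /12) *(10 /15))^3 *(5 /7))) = 567 /10240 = 0.06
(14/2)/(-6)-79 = -481/6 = -80.17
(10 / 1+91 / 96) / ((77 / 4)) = 1051 / 1848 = 0.57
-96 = -96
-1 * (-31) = 31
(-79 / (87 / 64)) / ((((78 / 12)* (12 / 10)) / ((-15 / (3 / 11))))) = 1390400 / 3393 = 409.78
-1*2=-2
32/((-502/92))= -1472/251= -5.86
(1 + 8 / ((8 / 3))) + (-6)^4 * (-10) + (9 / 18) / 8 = -12955.94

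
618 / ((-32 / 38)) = -5871 / 8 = -733.88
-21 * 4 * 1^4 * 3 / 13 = -252 / 13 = -19.38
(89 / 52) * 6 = 267 / 26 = 10.27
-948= -948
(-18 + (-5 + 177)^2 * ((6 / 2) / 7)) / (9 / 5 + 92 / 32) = 3545040 / 1309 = 2708.20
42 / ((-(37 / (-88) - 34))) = 3696 / 3029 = 1.22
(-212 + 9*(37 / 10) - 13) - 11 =-2027 / 10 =-202.70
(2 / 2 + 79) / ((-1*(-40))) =2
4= 4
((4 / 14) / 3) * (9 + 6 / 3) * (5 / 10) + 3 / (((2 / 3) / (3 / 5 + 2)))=2567 / 210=12.22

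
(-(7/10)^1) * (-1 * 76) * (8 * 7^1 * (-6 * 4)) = -357504/5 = -71500.80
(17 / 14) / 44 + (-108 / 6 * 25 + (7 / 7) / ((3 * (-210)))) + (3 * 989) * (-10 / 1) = -119275097 / 3960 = -30119.97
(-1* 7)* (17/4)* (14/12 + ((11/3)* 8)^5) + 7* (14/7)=-1256002002241/1944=-646091564.94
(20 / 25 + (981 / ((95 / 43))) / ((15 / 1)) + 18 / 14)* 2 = 210724 / 3325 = 63.38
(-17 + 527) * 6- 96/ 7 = 21324/ 7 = 3046.29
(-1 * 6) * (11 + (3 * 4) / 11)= -798 / 11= -72.55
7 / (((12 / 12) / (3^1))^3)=189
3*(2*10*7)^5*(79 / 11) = 12746428800000 / 11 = 1158766254545.45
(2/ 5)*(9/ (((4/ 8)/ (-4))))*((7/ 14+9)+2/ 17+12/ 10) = -132408/ 425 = -311.55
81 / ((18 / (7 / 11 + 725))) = 35919 / 11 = 3265.36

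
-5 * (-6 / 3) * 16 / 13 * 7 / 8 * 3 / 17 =420 / 221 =1.90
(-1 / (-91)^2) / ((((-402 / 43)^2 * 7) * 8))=-1849 / 74941592544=-0.00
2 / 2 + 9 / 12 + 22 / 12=43 / 12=3.58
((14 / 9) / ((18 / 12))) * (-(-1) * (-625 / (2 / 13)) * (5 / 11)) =-568750 / 297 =-1914.98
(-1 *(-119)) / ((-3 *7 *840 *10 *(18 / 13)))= -221 / 453600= -0.00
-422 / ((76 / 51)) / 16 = -10761 / 608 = -17.70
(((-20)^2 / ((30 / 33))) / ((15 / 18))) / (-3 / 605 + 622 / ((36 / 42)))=0.73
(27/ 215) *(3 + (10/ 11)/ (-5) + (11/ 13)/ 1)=14148/ 30745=0.46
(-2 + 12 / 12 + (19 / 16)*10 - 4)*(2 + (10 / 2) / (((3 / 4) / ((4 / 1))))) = 2365 / 12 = 197.08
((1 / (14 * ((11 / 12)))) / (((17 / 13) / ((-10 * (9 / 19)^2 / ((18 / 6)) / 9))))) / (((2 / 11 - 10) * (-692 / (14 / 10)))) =-13 / 12740412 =-0.00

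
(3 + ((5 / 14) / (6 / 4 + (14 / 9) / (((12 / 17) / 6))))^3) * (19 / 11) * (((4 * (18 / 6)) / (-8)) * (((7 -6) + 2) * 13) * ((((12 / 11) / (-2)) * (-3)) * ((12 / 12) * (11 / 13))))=-235767354318 / 561712921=-419.73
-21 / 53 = -0.40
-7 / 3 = -2.33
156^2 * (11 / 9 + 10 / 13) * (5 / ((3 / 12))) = 969280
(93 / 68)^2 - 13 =-51463 / 4624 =-11.13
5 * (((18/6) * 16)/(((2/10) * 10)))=120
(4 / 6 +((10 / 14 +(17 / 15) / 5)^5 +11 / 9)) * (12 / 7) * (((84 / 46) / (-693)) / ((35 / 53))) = -44416343738587976 / 2472197270361328125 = -0.02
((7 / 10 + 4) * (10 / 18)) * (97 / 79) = 4559 / 1422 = 3.21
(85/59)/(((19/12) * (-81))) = -340/30267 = -0.01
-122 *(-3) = 366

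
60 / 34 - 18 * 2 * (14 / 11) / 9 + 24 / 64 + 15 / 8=-805 / 748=-1.08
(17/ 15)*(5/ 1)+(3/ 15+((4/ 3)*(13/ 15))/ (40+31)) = 18796/ 3195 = 5.88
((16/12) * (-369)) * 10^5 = -49200000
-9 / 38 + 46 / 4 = 214 / 19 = 11.26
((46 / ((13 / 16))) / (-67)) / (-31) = 736 / 27001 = 0.03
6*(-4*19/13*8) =-3648/13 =-280.62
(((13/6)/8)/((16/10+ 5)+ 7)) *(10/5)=65/1632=0.04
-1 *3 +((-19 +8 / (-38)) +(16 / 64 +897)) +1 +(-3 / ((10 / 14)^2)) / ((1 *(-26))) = 21643761 / 24700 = 876.27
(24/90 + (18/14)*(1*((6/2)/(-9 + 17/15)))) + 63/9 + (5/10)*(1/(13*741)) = 134797207/19892145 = 6.78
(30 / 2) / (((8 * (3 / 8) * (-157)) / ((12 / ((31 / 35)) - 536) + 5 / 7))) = 16.62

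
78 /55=1.42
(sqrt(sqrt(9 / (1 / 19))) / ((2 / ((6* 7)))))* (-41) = -861* 19^(1 / 4)* sqrt(3) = -3113.52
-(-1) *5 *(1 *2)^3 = 40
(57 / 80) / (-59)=-57 / 4720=-0.01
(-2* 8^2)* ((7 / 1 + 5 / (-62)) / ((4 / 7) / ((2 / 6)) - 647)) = 192192 / 140027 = 1.37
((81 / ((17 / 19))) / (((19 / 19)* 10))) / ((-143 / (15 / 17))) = -0.06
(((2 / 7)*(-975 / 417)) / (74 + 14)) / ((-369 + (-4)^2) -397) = 13 / 1284360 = 0.00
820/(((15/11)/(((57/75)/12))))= 8569/225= 38.08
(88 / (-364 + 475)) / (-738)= -44 / 40959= -0.00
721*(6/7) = 618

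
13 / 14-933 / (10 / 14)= -91369 / 70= -1305.27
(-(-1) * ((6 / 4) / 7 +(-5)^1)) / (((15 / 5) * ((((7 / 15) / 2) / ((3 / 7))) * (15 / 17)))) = -1139 / 343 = -3.32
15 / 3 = 5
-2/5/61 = -2/305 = -0.01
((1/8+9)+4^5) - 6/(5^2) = 1032.88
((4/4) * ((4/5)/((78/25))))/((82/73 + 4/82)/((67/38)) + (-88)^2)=1002655/30284384676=0.00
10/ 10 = 1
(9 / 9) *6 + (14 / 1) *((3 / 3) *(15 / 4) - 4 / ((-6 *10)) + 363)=154243 / 30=5141.43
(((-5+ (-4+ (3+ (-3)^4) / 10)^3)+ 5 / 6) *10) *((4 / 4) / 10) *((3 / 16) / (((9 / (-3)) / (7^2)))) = -248.12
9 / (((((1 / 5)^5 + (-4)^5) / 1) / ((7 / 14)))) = -28125 / 6399998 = -0.00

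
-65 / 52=-1.25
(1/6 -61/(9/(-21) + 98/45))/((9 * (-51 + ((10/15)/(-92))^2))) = 121393862/1605464679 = 0.08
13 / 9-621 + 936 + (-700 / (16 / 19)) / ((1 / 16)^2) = -1912352 / 9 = -212483.56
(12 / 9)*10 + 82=286 / 3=95.33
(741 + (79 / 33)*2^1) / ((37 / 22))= 49222 / 111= 443.44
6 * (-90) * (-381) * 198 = 40736520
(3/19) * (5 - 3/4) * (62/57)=527/722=0.73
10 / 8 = 5 / 4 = 1.25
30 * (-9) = -270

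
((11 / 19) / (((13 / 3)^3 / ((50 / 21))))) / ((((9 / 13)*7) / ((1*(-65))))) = -2750 / 12103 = -0.23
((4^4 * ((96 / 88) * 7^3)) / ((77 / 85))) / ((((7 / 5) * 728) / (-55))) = -816000 / 143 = -5706.29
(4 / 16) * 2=0.50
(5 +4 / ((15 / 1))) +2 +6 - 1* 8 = 79 / 15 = 5.27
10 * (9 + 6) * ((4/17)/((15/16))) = 640/17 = 37.65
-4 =-4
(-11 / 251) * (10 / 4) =-55 / 502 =-0.11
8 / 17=0.47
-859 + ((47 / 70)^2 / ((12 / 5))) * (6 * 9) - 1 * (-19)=-1626519 / 1960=-829.86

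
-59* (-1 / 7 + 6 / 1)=-2419 / 7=-345.57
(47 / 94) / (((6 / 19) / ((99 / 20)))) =627 / 80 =7.84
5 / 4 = 1.25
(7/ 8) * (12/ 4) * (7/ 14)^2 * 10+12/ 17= 1977/ 272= 7.27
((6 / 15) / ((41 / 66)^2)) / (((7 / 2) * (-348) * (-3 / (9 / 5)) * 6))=726 / 8531075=0.00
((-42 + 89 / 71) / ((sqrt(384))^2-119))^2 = 8369449 / 354004225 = 0.02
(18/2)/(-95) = -9/95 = -0.09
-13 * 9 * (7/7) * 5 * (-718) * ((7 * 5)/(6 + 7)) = 1130850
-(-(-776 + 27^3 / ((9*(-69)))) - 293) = -11838 / 23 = -514.70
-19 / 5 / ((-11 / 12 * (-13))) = -228 / 715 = -0.32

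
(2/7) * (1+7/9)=32/63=0.51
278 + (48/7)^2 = 15926/49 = 325.02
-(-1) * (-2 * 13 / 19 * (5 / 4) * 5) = -325 / 38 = -8.55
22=22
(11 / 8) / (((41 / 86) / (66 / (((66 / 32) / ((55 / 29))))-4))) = 194403 / 1189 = 163.50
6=6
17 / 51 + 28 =85 / 3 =28.33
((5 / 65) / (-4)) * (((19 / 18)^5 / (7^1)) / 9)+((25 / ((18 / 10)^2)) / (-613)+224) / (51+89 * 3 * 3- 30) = 141449451273817 / 519861266241408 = 0.27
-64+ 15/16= -1009/16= -63.06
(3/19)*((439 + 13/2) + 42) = 2925/38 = 76.97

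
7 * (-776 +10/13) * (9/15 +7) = -2680748/65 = -41242.28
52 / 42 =26 / 21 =1.24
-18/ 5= -3.60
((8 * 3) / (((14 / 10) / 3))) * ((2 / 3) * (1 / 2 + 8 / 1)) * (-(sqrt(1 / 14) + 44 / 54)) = -14960 / 63-1020 * sqrt(14) / 49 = -315.35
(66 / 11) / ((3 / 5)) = 10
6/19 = 0.32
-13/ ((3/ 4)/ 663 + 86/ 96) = -137904/ 9515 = -14.49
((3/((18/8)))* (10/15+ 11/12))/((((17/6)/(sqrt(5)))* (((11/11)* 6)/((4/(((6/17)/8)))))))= 304* sqrt(5)/27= 25.18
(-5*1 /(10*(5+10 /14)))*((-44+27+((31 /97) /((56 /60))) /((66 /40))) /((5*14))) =125423 /5975200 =0.02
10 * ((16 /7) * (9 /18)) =11.43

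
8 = 8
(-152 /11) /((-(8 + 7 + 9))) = 0.58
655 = 655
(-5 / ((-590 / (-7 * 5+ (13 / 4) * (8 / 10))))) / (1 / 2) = -162 / 295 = -0.55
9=9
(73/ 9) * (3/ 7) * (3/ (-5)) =-73/ 35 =-2.09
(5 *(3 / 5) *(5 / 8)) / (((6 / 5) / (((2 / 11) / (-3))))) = -25 / 264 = -0.09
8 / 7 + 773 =5419 / 7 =774.14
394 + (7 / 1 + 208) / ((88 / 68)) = 560.14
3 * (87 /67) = 261 /67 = 3.90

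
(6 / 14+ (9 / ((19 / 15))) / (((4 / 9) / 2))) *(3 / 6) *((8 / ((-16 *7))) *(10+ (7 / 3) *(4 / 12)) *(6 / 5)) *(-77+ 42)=278681 / 532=523.84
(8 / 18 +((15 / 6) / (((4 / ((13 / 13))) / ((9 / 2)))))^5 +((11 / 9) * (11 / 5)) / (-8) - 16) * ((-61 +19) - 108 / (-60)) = -168703827257 / 26214400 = -6435.54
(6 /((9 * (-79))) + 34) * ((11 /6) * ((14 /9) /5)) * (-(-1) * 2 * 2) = 77.55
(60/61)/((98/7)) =30/427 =0.07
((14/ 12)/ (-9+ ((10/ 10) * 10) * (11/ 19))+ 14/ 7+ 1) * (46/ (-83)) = -22195/ 15189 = -1.46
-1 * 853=-853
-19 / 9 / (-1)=19 / 9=2.11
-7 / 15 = -0.47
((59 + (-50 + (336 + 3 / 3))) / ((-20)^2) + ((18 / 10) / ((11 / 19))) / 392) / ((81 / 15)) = 47051 / 291060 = 0.16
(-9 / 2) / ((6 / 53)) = -159 / 4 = -39.75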